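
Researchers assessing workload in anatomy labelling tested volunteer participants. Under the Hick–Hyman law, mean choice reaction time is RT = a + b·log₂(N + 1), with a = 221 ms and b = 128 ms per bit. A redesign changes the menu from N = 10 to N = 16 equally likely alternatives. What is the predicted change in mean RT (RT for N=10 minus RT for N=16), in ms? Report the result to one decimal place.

-80.4

RT(10) = 221 + 128·log₂(11) = 221 + 128·3.4594 = 663.8032 ms.
RT(16) = 221 + 128·log₂(17) = 221 + 128·4.0875 = 744.2000 ms.
Difference = 663.8032 − 744.2000 = -80.3968 ≈ -80.4 ms.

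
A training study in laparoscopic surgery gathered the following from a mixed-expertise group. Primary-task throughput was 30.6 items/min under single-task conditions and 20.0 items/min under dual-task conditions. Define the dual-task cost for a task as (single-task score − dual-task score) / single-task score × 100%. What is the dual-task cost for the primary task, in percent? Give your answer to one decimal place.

Cost = (30.6 − 20.0) / 30.6 × 100%
     = 10.6000 / 30.6 × 100% = 34.6405%.
≈ 34.6%.

34.6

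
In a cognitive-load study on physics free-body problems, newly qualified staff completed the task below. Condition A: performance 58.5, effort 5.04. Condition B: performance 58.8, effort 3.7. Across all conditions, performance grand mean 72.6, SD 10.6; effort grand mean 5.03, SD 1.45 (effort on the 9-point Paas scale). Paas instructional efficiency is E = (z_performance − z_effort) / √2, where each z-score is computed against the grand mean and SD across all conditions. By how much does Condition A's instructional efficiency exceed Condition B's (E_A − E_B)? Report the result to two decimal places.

Condition A: z_P = (58.5 − 72.6)/10.6 = -1.3302; z_E = (5.04 − 5.03)/1.45 = 0.0069; E_A = (-1.3302 − 0.0069)/√2 = -0.9455.
Condition B: z_P = (58.8 − 72.6)/10.6 = -1.3019; z_E = (3.7 − 5.03)/1.45 = -0.9172; E_B = (-1.3019 − (-0.9172))/√2 = -0.2720.
E_A − E_B = -0.9455 − (-0.2720) = -0.6735 ≈ -0.67.

-0.67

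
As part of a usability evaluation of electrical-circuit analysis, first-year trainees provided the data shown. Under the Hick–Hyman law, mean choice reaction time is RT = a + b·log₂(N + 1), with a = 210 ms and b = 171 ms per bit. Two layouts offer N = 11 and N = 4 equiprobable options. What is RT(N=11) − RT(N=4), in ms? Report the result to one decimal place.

RT(11) = 210 + 171·log₂(12) = 210 + 171·3.5850 = 823.0350 ms.
RT(4) = 210 + 171·log₂(5) = 210 + 171·2.3219 = 607.0449 ms.
Difference = 823.0350 − 607.0449 = 215.9901 ≈ 216.0 ms.

216.0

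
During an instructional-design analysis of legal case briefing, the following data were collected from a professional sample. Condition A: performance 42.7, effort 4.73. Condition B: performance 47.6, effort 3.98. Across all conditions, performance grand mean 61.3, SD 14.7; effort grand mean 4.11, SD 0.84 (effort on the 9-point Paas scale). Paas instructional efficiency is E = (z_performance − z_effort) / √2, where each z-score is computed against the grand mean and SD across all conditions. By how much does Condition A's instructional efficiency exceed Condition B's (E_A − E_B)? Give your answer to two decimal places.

-0.87

Condition A: z_P = (42.7 − 61.3)/14.7 = -1.2653; z_E = (4.73 − 4.11)/0.84 = 0.7381; E_A = (-1.2653 − 0.7381)/√2 = -1.4166.
Condition B: z_P = (47.6 − 61.3)/14.7 = -0.9320; z_E = (3.98 − 4.11)/0.84 = -0.1548; E_B = (-0.9320 − (-0.1548))/√2 = -0.5496.
E_A − E_B = -1.4166 − (-0.5496) = -0.8670 ≈ -0.87.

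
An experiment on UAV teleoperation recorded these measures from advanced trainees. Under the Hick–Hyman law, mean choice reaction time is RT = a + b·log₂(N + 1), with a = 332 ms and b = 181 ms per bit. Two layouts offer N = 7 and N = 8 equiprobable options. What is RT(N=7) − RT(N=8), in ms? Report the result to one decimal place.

-30.8

RT(7) = 332 + 181·log₂(8) = 332 + 181·3.0000 = 875.0000 ms.
RT(8) = 332 + 181·log₂(9) = 332 + 181·3.1699 = 905.7519 ms.
Difference = 875.0000 − 905.7519 = -30.7519 ≈ -30.8 ms.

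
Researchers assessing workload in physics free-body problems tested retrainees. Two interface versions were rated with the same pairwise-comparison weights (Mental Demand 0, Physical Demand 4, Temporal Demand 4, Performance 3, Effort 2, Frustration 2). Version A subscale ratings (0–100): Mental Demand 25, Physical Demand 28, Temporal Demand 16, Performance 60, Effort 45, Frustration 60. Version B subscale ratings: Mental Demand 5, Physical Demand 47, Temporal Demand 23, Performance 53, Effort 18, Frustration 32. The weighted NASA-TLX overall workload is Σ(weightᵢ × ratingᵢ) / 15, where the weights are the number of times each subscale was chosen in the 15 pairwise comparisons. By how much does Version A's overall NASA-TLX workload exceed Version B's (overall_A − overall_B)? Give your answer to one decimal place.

1.8

Version A weighted sum = 0·25 + 4·28 + 4·16 + 3·60 + 2·45 + 2·60 = 0 + 112 + 64 + 180 + 90 + 120 = 566; overall_A = 566/15 = 37.7333.
Version B weighted sum = 0·5 + 4·47 + 4·23 + 3·53 + 2·18 + 2·32 = 0 + 188 + 92 + 159 + 36 + 64 = 539; overall_B = 539/15 = 35.9333.
Difference = 37.7333 − 35.9333 = 1.8000 ≈ 1.8.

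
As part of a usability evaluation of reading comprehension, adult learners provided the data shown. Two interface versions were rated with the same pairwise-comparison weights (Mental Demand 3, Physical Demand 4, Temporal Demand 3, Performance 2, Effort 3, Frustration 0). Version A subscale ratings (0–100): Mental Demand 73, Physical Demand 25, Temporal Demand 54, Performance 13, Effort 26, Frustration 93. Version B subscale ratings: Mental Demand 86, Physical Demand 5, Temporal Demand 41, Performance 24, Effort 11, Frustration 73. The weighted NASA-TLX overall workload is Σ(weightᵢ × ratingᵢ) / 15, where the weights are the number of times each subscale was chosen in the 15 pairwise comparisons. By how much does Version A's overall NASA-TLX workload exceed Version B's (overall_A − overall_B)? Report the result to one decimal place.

6.9

Version A weighted sum = 3·73 + 4·25 + 3·54 + 2·13 + 3·26 + 0·93 = 219 + 100 + 162 + 26 + 78 + 0 = 585; overall_A = 585/15 = 39.0000.
Version B weighted sum = 3·86 + 4·5 + 3·41 + 2·24 + 3·11 + 0·73 = 258 + 20 + 123 + 48 + 33 + 0 = 482; overall_B = 482/15 = 32.1333.
Difference = 39.0000 − 32.1333 = 6.8667 ≈ 6.9.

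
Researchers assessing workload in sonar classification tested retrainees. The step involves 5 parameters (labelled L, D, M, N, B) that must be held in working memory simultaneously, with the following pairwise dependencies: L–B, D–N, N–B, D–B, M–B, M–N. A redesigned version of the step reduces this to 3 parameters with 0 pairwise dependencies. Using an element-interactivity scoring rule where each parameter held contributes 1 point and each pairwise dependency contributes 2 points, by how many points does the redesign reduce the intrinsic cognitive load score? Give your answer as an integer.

Original: 5 × 1 + 6 × 2 = 5 + 12 = 17.
Redesigned: 3 × 1 + 0 × 2 = 3 + 0 = 3.
Reduction = 17 − 3 = 14.

14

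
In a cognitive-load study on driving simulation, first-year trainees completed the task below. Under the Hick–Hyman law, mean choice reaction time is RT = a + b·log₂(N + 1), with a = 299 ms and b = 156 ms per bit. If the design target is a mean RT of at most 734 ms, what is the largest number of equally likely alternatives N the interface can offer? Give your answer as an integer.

5

Set 299 + 156·log₂(N + 1) ≤ 734.
log₂(N + 1) ≤ (734 − 299) / 156 = 2.7885.
N + 1 ≤ 2^2.7885 = 6.9091.
N ≤ 5.9091, so the largest integer N is 5.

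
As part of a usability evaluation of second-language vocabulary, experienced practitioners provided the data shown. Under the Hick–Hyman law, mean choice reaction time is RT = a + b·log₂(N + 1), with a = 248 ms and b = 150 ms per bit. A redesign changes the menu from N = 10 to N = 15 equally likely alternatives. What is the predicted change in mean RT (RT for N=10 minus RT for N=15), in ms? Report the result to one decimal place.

RT(10) = 248 + 150·log₂(11) = 248 + 150·3.4594 = 766.9100 ms.
RT(15) = 248 + 150·log₂(16) = 248 + 150·4.0000 = 848.0000 ms.
Difference = 766.9100 − 848.0000 = -81.0900 ≈ -81.1 ms.

-81.1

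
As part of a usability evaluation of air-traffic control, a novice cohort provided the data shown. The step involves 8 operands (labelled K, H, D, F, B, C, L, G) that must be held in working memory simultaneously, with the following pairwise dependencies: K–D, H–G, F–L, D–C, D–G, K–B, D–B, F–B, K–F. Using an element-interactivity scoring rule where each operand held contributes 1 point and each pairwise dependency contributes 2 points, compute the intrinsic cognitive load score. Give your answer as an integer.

Count of operands held simultaneously: 8.
Count of pairwise dependencies listed: 9.
Element contribution: 8 × 1 = 8.
Interaction contribution: 9 × 2 = 18.
Intrinsic load = 8 + 18 = 26.

26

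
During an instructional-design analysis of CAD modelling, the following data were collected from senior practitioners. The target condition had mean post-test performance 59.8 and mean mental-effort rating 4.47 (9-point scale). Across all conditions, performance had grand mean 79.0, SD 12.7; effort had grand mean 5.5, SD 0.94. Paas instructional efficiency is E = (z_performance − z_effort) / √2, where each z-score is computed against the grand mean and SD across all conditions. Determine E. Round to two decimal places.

-0.29

z_performance = (59.8 − 79.0) / 12.7 = -19.2000 / 12.7 = -1.5118.
z_effort = (4.47 − 5.5) / 0.94 = -1.0300 / 0.94 = -1.0957.
z_P − z_E = -1.5118 − (-1.0957) = -0.4161.
E = -0.4161 / √2 = -0.4161 / 1.41421 = -0.2942 ≈ -0.29.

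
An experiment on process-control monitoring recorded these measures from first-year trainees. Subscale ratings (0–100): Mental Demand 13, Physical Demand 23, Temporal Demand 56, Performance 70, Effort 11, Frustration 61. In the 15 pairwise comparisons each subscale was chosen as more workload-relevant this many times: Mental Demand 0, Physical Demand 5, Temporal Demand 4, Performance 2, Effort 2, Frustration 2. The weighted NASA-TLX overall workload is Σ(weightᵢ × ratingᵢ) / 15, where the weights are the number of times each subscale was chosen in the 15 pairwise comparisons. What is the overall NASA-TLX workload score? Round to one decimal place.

41.5

The tallies are the weights (they sum to 15).
Weighted sum = 0·13 + 5·23 + 4·56 + 2·70 + 2·11 + 2·61
            = 0 + 115 + 224 + 140 + 22 + 122 = 623.
Overall workload = 623 / 15 = 41.5333 ≈ 41.5.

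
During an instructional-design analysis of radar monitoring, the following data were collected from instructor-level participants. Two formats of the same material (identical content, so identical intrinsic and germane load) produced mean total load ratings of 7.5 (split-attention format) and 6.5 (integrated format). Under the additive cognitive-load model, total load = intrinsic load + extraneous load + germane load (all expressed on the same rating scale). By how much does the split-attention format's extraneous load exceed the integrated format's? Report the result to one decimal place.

Intrinsic and germane load are equal across formats, so the difference in total load equals the difference in extraneous load.
Extraneous-load difference = 7.5 − 6.5 = 1.0.

1.0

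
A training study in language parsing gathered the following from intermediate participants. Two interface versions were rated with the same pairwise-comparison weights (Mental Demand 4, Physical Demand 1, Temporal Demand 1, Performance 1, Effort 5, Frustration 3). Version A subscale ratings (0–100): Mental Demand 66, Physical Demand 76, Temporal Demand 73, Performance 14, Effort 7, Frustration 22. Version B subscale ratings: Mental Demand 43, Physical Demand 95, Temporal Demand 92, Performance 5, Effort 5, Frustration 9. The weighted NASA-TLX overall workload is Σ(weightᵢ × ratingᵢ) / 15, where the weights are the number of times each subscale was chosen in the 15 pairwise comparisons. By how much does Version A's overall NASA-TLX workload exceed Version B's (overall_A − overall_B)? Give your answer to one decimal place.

7.5

Version A weighted sum = 4·66 + 1·76 + 1·73 + 1·14 + 5·7 + 3·22 = 264 + 76 + 73 + 14 + 35 + 66 = 528; overall_A = 528/15 = 35.2000.
Version B weighted sum = 4·43 + 1·95 + 1·92 + 1·5 + 5·5 + 3·9 = 172 + 95 + 92 + 5 + 25 + 27 = 416; overall_B = 416/15 = 27.7333.
Difference = 35.2000 − 27.7333 = 7.4667 ≈ 7.5.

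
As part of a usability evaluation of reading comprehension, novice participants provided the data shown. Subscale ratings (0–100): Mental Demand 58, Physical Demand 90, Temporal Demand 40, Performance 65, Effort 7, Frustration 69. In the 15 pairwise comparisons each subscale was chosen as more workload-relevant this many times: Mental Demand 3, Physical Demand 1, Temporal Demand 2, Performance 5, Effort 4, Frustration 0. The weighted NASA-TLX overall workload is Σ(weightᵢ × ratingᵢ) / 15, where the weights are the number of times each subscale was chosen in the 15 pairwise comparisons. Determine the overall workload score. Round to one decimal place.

46.5

The tallies are the weights (they sum to 15).
Weighted sum = 3·58 + 1·90 + 2·40 + 5·65 + 4·7 + 0·69
            = 174 + 90 + 80 + 325 + 28 + 0 = 697.
Overall workload = 697 / 15 = 46.4667 ≈ 46.5.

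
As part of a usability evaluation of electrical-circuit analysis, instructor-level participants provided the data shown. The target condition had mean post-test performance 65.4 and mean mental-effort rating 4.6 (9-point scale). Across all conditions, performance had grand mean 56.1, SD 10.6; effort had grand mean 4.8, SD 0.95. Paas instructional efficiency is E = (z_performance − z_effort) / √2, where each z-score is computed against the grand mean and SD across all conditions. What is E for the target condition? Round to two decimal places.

z_performance = (65.4 − 56.1) / 10.6 = 9.3000 / 10.6 = 0.8774.
z_effort = (4.6 − 4.8) / 0.95 = -0.2000 / 0.95 = -0.2105.
z_P − z_E = 0.8774 − (-0.2105) = 1.0879.
E = 1.0879 / √2 = 1.0879 / 1.41421 = 0.7693 ≈ 0.77.

0.77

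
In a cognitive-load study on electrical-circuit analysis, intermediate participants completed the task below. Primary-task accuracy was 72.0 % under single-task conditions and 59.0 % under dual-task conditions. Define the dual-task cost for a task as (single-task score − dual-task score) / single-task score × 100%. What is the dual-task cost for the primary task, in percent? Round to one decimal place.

18.1

Cost = (72.0 − 59.0) / 72.0 × 100%
     = 13.0000 / 72.0 × 100% = 18.0556%.
≈ 18.1%.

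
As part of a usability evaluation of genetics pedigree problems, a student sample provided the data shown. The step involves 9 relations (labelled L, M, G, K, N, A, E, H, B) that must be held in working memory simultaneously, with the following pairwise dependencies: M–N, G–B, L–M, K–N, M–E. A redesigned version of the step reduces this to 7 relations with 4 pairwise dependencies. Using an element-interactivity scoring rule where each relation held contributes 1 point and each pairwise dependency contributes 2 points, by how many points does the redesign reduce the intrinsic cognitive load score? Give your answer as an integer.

Original: 9 × 1 + 5 × 2 = 9 + 10 = 19.
Redesigned: 7 × 1 + 4 × 2 = 7 + 8 = 15.
Reduction = 19 − 15 = 4.

4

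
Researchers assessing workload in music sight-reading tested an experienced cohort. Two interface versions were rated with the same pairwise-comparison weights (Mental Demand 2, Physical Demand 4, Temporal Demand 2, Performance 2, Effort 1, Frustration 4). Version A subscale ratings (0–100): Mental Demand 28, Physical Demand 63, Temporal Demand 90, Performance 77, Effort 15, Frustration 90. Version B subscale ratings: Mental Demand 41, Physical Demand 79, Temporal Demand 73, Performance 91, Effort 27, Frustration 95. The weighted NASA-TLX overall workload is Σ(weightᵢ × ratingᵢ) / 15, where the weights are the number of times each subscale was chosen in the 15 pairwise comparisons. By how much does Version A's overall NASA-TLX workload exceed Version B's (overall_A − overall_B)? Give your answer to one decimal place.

-7.7

Version A weighted sum = 2·28 + 4·63 + 2·90 + 2·77 + 1·15 + 4·90 = 56 + 252 + 180 + 154 + 15 + 360 = 1017; overall_A = 1017/15 = 67.8000.
Version B weighted sum = 2·41 + 4·79 + 2·73 + 2·91 + 1·27 + 4·95 = 82 + 316 + 146 + 182 + 27 + 380 = 1133; overall_B = 1133/15 = 75.5333.
Difference = 67.8000 − 75.5333 = -7.7333 ≈ -7.7.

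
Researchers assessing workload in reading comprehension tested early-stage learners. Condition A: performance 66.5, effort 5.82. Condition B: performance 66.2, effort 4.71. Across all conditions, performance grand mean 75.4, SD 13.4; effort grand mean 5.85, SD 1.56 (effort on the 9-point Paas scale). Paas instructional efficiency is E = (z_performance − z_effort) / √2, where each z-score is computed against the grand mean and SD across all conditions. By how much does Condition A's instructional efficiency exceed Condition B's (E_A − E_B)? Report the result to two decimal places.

-0.49

Condition A: z_P = (66.5 − 75.4)/13.4 = -0.6642; z_E = (5.82 − 5.85)/1.56 = -0.0192; E_A = (-0.6642 − (-0.0192))/√2 = -0.4561.
Condition B: z_P = (66.2 − 75.4)/13.4 = -0.6866; z_E = (4.71 − 5.85)/1.56 = -0.7308; E_B = (-0.6866 − (-0.7308))/√2 = 0.0313.
E_A − E_B = -0.4561 − 0.0313 = -0.4874 ≈ -0.49.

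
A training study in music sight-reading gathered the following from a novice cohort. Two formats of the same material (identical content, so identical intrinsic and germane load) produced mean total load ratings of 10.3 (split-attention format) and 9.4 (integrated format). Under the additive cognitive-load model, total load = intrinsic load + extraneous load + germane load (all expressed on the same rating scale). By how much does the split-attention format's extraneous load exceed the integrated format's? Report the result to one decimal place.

Intrinsic and germane load are equal across formats, so the difference in total load equals the difference in extraneous load.
Extraneous-load difference = 10.3 − 9.4 = 0.9.

0.9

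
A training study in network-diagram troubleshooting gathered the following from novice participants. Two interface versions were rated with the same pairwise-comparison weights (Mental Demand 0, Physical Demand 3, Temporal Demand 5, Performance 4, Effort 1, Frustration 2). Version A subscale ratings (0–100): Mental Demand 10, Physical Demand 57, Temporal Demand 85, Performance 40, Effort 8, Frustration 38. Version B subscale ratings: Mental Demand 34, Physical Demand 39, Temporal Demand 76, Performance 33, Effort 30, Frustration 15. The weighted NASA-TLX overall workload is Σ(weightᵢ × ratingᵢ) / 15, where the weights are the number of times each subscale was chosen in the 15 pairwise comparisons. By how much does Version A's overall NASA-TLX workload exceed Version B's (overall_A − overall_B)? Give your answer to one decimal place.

Version A weighted sum = 0·10 + 3·57 + 5·85 + 4·40 + 1·8 + 2·38 = 0 + 171 + 425 + 160 + 8 + 76 = 840; overall_A = 840/15 = 56.0000.
Version B weighted sum = 0·34 + 3·39 + 5·76 + 4·33 + 1·30 + 2·15 = 0 + 117 + 380 + 132 + 30 + 30 = 689; overall_B = 689/15 = 45.9333.
Difference = 56.0000 − 45.9333 = 10.0667 ≈ 10.1.

10.1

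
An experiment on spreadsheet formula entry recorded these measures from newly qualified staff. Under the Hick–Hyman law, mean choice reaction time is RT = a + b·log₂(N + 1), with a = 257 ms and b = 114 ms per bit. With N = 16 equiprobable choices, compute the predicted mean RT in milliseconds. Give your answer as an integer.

723

log₂(16 + 1) = log₂(17) = 4.0875.
RT = 257 + 114 × 4.0875 = 257 + 465.9750 = 722.9750 ms.
≈ 723 ms.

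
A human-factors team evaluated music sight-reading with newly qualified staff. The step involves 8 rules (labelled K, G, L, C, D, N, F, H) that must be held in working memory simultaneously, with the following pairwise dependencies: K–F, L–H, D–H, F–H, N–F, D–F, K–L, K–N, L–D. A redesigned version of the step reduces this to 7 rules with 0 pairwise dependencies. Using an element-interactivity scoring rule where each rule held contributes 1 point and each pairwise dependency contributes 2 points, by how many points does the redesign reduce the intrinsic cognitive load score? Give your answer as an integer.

19

Original: 8 × 1 + 9 × 2 = 8 + 18 = 26.
Redesigned: 7 × 1 + 0 × 2 = 7 + 0 = 7.
Reduction = 26 − 7 = 19.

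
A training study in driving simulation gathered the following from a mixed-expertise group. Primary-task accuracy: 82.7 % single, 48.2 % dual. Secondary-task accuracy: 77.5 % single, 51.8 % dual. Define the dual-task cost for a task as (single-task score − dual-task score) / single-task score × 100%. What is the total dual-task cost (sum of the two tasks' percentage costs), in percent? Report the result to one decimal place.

Primary cost = (82.7 − 48.2) / 82.7 × 100% = 41.7170%.
Secondary cost = (77.5 − 51.8) / 77.5 × 100% = 33.1613%.
Total = 41.7170% + 33.1613% = 74.8783% ≈ 74.9%.

74.9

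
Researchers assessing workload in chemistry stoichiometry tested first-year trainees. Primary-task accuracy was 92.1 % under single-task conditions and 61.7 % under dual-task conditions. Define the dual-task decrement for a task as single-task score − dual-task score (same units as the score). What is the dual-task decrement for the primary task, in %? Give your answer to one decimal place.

30.4

Decrement = 92.1 − 61.7 = 30.4000 % ≈ 30.4 %.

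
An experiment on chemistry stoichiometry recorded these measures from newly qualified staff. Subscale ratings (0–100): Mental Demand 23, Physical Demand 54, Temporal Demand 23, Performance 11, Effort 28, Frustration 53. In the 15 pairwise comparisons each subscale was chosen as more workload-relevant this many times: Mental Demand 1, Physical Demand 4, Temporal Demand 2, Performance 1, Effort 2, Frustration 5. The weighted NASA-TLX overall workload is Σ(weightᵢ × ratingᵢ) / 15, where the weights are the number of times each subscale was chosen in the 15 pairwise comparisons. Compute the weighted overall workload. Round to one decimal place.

41.1

The tallies are the weights (they sum to 15).
Weighted sum = 1·23 + 4·54 + 2·23 + 1·11 + 2·28 + 5·53
            = 23 + 216 + 46 + 11 + 56 + 265 = 617.
Overall workload = 617 / 15 = 41.1333 ≈ 41.1.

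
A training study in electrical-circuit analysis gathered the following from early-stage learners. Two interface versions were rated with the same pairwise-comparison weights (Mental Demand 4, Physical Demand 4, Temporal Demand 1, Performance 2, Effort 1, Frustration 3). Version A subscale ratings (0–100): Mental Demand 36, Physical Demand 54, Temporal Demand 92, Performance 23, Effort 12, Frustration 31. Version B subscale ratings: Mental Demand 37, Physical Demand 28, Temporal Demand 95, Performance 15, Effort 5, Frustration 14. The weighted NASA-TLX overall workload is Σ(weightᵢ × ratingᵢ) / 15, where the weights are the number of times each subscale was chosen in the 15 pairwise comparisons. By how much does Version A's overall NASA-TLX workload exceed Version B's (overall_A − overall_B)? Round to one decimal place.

11.4

Version A weighted sum = 4·36 + 4·54 + 1·92 + 2·23 + 1·12 + 3·31 = 144 + 216 + 92 + 46 + 12 + 93 = 603; overall_A = 603/15 = 40.2000.
Version B weighted sum = 4·37 + 4·28 + 1·95 + 2·15 + 1·5 + 3·14 = 148 + 112 + 95 + 30 + 5 + 42 = 432; overall_B = 432/15 = 28.8000.
Difference = 40.2000 − 28.8000 = 11.4000 ≈ 11.4.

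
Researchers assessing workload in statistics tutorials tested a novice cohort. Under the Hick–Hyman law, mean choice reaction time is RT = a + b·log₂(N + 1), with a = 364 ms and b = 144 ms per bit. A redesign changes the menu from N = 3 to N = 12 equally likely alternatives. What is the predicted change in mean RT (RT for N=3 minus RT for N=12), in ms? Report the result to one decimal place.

-244.9

RT(3) = 364 + 144·log₂(4) = 364 + 144·2.0000 = 652.0000 ms.
RT(12) = 364 + 144·log₂(13) = 364 + 144·3.7004 = 896.8576 ms.
Difference = 652.0000 − 896.8576 = -244.8576 ≈ -244.9 ms.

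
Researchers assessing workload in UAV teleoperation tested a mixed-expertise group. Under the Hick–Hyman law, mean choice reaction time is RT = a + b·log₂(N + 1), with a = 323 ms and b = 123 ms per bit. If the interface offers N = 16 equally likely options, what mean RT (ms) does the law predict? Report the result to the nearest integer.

log₂(16 + 1) = log₂(17) = 4.0875.
RT = 323 + 123 × 4.0875 = 323 + 502.7625 = 825.7625 ms.
≈ 826 ms.

826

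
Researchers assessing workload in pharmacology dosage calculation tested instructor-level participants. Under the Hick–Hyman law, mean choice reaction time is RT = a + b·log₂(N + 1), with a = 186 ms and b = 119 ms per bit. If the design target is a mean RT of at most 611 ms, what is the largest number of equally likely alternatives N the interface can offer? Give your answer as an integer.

Set 186 + 119·log₂(N + 1) ≤ 611.
log₂(N + 1) ≤ (611 − 186) / 119 = 3.5714.
N + 1 ≤ 2^3.5714 = 11.8877.
N ≤ 10.8877, so the largest integer N is 10.

10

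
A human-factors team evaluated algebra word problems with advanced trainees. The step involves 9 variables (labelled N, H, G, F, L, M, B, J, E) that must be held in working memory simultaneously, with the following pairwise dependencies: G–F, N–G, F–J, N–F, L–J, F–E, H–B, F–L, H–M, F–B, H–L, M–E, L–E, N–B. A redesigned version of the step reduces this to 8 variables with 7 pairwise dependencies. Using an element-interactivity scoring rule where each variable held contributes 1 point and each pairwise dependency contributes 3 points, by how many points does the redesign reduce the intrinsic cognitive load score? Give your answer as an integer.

22

Original: 9 × 1 + 14 × 3 = 9 + 42 = 51.
Redesigned: 8 × 1 + 7 × 3 = 8 + 21 = 29.
Reduction = 51 − 29 = 22.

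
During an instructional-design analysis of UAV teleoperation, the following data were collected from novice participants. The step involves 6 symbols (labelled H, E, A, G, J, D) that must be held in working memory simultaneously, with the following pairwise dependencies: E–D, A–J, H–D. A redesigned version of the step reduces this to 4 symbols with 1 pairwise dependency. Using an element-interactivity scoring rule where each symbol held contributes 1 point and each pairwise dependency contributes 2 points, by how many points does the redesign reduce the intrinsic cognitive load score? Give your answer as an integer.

Original: 6 × 1 + 3 × 2 = 6 + 6 = 12.
Redesigned: 4 × 1 + 1 × 2 = 4 + 2 = 6.
Reduction = 12 − 6 = 6.

6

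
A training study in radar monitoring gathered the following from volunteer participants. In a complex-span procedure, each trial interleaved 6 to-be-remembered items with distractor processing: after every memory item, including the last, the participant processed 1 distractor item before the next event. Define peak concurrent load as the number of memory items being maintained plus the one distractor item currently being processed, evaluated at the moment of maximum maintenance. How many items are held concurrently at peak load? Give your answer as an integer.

Maintenance is greatest during the distractor(s) after memory item 6: all 6 memory items are being held.
One distractor item is concurrently being processed.
Peak concurrent load = 6 + 1 = 7 items.

7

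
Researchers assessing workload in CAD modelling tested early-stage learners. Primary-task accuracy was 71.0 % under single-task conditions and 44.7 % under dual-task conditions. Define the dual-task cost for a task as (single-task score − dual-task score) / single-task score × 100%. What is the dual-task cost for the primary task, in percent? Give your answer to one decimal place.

Cost = (71.0 − 44.7) / 71.0 × 100%
     = 26.3000 / 71.0 × 100% = 37.0423%.
≈ 37.0%.

37.0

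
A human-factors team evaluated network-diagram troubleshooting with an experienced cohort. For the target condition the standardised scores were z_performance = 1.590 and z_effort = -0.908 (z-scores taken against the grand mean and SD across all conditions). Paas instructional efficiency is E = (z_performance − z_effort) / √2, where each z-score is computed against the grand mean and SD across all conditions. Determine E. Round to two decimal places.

1.77

z_P − z_E = 1.590 − (-0.908) = 2.4980.
E = 2.4980 / √2 = 2.4980 / 1.41421 = 1.7664 ≈ 1.77.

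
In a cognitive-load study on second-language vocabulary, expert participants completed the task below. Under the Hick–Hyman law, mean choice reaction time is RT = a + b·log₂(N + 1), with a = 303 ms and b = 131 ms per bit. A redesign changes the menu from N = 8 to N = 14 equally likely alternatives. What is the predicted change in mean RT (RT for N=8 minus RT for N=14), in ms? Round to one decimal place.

RT(8) = 303 + 131·log₂(9) = 303 + 131·3.1699 = 718.2569 ms.
RT(14) = 303 + 131·log₂(15) = 303 + 131·3.9069 = 814.8039 ms.
Difference = 718.2569 − 814.8039 = -96.5470 ≈ -96.5 ms.

-96.5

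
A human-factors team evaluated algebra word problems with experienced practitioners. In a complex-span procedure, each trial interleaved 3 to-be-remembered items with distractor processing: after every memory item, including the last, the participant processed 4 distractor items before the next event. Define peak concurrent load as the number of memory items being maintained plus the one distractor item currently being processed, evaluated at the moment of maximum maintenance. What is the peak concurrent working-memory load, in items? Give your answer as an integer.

4

Maintenance is greatest during the distractor(s) after memory item 3: all 3 memory items are being held.
One distractor item is concurrently being processed.
Peak concurrent load = 3 + 1 = 4 items.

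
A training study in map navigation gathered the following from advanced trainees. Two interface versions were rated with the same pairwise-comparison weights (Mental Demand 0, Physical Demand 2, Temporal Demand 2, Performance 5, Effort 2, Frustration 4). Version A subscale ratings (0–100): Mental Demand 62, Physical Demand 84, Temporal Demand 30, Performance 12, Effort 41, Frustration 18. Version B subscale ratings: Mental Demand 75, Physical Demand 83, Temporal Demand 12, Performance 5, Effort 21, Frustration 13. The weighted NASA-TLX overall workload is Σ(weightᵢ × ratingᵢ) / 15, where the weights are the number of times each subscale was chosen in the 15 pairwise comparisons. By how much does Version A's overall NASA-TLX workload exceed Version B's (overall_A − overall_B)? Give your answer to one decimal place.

Version A weighted sum = 0·62 + 2·84 + 2·30 + 5·12 + 2·41 + 4·18 = 0 + 168 + 60 + 60 + 82 + 72 = 442; overall_A = 442/15 = 29.4667.
Version B weighted sum = 0·75 + 2·83 + 2·12 + 5·5 + 2·21 + 4·13 = 0 + 166 + 24 + 25 + 42 + 52 = 309; overall_B = 309/15 = 20.6000.
Difference = 29.4667 − 20.6000 = 8.8667 ≈ 8.9.

8.9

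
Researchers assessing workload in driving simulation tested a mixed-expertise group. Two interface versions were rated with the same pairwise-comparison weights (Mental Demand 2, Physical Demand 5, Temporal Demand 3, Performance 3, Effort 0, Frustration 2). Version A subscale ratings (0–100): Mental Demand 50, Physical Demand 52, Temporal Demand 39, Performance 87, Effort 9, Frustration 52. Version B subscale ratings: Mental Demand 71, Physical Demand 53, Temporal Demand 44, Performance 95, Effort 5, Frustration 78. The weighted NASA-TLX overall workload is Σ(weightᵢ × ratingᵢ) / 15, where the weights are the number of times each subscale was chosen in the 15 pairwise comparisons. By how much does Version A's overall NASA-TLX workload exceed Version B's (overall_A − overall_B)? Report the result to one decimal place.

Version A weighted sum = 2·50 + 5·52 + 3·39 + 3·87 + 0·9 + 2·52 = 100 + 260 + 117 + 261 + 0 + 104 = 842; overall_A = 842/15 = 56.1333.
Version B weighted sum = 2·71 + 5·53 + 3·44 + 3·95 + 0·5 + 2·78 = 142 + 265 + 132 + 285 + 0 + 156 = 980; overall_B = 980/15 = 65.3333.
Difference = 56.1333 − 65.3333 = -9.2000 ≈ -9.2.

-9.2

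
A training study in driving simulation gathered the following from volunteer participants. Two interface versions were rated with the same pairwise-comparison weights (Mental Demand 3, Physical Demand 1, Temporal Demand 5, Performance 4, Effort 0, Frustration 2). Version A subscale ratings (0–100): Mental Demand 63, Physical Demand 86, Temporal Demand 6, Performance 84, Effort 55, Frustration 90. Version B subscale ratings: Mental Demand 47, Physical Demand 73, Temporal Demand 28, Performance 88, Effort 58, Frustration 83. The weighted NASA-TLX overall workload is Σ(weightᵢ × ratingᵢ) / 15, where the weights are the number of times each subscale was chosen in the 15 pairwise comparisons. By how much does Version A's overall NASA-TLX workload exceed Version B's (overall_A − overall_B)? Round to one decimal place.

-3.4

Version A weighted sum = 3·63 + 1·86 + 5·6 + 4·84 + 0·55 + 2·90 = 189 + 86 + 30 + 336 + 0 + 180 = 821; overall_A = 821/15 = 54.7333.
Version B weighted sum = 3·47 + 1·73 + 5·28 + 4·88 + 0·58 + 2·83 = 141 + 73 + 140 + 352 + 0 + 166 = 872; overall_B = 872/15 = 58.1333.
Difference = 54.7333 − 58.1333 = -3.4000 ≈ -3.4.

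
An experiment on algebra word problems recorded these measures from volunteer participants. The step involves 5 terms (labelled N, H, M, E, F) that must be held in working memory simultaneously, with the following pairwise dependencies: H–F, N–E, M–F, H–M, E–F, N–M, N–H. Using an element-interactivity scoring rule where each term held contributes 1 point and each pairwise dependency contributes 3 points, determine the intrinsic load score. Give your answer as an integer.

Count of terms held simultaneously: 5.
Count of pairwise dependencies listed: 7.
Element contribution: 5 × 1 = 5.
Interaction contribution: 7 × 3 = 21.
Intrinsic load = 5 + 21 = 26.

26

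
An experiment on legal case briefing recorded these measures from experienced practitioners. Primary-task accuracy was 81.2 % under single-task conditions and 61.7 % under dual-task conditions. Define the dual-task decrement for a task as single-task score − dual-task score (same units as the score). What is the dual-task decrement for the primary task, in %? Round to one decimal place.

19.5

Decrement = 81.2 − 61.7 = 19.5000 % ≈ 19.5 %.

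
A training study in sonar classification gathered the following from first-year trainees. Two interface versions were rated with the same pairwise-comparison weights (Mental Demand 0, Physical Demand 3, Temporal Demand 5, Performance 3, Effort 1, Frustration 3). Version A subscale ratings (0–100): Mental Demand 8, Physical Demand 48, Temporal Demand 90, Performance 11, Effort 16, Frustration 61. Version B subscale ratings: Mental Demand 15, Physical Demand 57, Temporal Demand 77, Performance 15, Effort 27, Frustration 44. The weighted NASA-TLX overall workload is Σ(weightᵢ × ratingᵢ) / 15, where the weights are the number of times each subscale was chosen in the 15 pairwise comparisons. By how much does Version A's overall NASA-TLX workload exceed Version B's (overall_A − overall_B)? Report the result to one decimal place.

4.4

Version A weighted sum = 0·8 + 3·48 + 5·90 + 3·11 + 1·16 + 3·61 = 0 + 144 + 450 + 33 + 16 + 183 = 826; overall_A = 826/15 = 55.0667.
Version B weighted sum = 0·15 + 3·57 + 5·77 + 3·15 + 1·27 + 3·44 = 0 + 171 + 385 + 45 + 27 + 132 = 760; overall_B = 760/15 = 50.6667.
Difference = 55.0667 − 50.6667 = 4.4000 ≈ 4.4.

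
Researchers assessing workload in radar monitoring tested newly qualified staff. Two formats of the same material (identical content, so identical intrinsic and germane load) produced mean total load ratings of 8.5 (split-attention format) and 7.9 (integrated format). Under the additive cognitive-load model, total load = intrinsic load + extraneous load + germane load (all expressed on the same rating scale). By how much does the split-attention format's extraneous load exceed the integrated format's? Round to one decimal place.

Intrinsic and germane load are equal across formats, so the difference in total load equals the difference in extraneous load.
Extraneous-load difference = 8.5 − 7.9 = 0.6.

0.6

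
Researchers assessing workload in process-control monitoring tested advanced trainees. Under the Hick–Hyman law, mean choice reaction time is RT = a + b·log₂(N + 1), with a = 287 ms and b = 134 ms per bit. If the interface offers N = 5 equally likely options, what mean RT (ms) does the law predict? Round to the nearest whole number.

633

log₂(5 + 1) = log₂(6) = 2.5850.
RT = 287 + 134 × 2.5850 = 287 + 346.3900 = 633.3900 ms.
≈ 633 ms.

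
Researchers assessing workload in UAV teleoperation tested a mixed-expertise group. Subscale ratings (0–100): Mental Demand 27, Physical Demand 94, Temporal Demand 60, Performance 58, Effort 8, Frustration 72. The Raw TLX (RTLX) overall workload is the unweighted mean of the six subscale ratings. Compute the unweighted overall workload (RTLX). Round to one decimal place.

53.2

Sum of ratings = 27 + 94 + 60 + 58 + 8 + 72 = 319.
RTLX = 319 / 6 = 53.1667 ≈ 53.2.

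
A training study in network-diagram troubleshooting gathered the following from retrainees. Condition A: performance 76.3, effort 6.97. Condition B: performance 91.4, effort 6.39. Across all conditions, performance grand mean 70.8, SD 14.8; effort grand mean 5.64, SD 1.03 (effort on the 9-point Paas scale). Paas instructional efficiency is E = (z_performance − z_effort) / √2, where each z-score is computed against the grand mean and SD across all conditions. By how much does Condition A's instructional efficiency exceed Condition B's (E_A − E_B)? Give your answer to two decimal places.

-1.12

Condition A: z_P = (76.3 − 70.8)/14.8 = 0.3716; z_E = (6.97 − 5.64)/1.03 = 1.2913; E_A = (0.3716 − 1.2913)/√2 = -0.6503.
Condition B: z_P = (91.4 − 70.8)/14.8 = 1.3919; z_E = (6.39 − 5.64)/1.03 = 0.7282; E_B = (1.3919 − 0.7282)/√2 = 0.4693.
E_A − E_B = -0.6503 − 0.4693 = -1.1196 ≈ -1.12.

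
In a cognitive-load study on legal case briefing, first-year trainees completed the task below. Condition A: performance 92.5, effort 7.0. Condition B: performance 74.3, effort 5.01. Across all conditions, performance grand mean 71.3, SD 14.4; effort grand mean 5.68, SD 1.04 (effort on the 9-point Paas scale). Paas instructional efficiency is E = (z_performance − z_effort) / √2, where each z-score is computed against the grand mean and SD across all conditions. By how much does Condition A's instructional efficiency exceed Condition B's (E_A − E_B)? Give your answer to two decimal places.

-0.46

Condition A: z_P = (92.5 − 71.3)/14.4 = 1.4722; z_E = (7.0 − 5.68)/1.04 = 1.2692; E_A = (1.4722 − 1.2692)/√2 = 0.1435.
Condition B: z_P = (74.3 − 71.3)/14.4 = 0.2083; z_E = (5.01 − 5.68)/1.04 = -0.6442; E_B = (0.2083 − (-0.6442))/√2 = 0.6028.
E_A − E_B = 0.1435 − 0.6028 = -0.4593 ≈ -0.46.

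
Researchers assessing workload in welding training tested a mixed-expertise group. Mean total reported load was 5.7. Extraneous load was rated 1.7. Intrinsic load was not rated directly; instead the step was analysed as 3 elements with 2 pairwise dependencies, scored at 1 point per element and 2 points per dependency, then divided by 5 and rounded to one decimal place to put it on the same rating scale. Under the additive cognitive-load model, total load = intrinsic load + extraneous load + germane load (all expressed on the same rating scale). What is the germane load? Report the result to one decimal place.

Intrinsic (element-interactivity): (3 × 1 + 2 × 2) / 5 = 7 / 5 = 1.4000 → 1.4.
germane load = total − intrinsic − extraneous
             = 5.7 − 1.4 − 1.7 = 2.6.

2.6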